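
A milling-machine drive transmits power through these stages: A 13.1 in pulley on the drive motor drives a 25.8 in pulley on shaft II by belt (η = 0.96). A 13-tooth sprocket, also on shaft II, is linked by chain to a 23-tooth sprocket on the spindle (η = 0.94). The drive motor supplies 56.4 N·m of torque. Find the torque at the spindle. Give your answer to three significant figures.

177 N·m

belt 25.8/13.1 = 1.9695 → τ = 56.4·1.9695·0.96 = 106.63 N·m
chain 23/13 = 1.7692 → τ = 106.63·1.7692·0.94 = 177.34 N·m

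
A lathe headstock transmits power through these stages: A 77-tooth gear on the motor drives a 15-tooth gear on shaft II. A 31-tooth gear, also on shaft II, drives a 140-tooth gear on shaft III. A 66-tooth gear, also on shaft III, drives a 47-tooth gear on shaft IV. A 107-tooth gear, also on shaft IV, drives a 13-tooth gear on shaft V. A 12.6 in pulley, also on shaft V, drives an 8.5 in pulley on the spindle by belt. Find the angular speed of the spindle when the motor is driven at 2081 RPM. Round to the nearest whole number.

Gear mesh: ratio = 15/77 = 0.19481, so shaft II turns at 2081 / 0.19481 = 10682 RPM.
Gear mesh: ratio = 140/31 = 4.5161, so shaft III turns at 10682 / 4.5161 = 2365.4 RPM.
Gear mesh: ratio = 47/66 = 0.71212, so shaft IV turns at 2365.4 / 0.71212 = 3321.6 RPM.
Gear mesh: ratio = 13/107 = 0.1215, so shaft V turns at 3321.6 / 0.1215 = 27340 RPM.
Belt: ratio = 8.5/12.6 = 0.6746, so the spindle turns at 27340 / 0.6746 = 40527 RPM.

40527 RPM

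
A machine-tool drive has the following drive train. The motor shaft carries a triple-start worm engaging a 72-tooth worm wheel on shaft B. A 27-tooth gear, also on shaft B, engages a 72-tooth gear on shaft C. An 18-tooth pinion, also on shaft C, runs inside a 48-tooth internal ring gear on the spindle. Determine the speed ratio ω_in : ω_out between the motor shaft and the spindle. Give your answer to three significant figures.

Each stage contributes driven/driver: worm 72/3 = 24, gear mesh 72/27 = 2.6667, internal gear 48/18 = 2.6667.
Overall: 24 × 2.6667 × 2.6667 = 170.67.

171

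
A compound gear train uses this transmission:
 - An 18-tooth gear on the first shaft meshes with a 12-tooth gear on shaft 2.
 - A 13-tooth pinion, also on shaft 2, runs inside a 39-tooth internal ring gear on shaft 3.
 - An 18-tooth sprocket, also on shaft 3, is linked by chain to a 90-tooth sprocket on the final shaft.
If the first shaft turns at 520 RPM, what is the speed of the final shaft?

52 RPM

gear mesh 12/18 = 0.66667 → 520/0.66667 = 780 RPM
internal gear 39/13 = 3 → 780/3 = 260 RPM
chain 90/18 = 5 → 260/5 = 52 RPM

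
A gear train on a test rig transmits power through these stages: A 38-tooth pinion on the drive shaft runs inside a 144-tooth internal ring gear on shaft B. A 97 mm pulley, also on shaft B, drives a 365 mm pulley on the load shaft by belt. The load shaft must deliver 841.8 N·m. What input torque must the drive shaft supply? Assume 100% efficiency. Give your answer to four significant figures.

Overall ratio R = 3.7895 × 3.7629 = 14.259.
Input torque = output torque / R = 841.8 / 14.259 = 59.035 N·m.

59.03 N·m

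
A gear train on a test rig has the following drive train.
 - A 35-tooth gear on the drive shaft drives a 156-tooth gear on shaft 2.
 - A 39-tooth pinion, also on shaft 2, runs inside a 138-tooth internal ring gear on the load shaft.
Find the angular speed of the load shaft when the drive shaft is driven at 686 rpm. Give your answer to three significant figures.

Gear mesh: ratio = 156/35 = 4.4571, so shaft 2 turns at 686 / 4.4571 = 153.91 rpm.
Internal gear: ratio = 138/39 = 3.5385, so the load shaft turns at 153.91 / 3.5385 = 43.496 rpm.

43.5 rpm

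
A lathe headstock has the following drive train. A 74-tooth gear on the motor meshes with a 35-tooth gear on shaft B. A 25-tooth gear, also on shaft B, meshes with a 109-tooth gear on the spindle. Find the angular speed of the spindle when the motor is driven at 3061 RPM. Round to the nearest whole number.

the motor → shaft B (gear mesh, 35/74): 3061 ÷ 0.47297 = 6471.8 RPM
shaft B → the spindle (gear mesh, 109/25): 6471.8 ÷ 4.36 = 1484.4 RPM

1484 RPM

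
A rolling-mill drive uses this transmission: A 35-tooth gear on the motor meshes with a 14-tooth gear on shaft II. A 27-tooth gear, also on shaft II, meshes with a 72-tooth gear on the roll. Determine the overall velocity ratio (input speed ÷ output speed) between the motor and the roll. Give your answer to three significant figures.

Each stage contributes driven/driver: gear mesh 14/35 = 0.4, gear mesh 72/27 = 2.6667.
Overall: 0.4 × 2.6667 = 1.0667.

1.07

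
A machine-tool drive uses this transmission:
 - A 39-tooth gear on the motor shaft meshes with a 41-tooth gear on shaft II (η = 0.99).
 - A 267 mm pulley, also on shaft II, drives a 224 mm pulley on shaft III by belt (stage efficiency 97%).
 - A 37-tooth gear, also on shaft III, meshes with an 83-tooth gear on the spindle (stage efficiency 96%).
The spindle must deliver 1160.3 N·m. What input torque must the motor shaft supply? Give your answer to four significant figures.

Overall ratio R = 1.0513 × 0.83895 × 2.2432 = 1.9785; overall efficiency η = 0.99 × 0.97 × 0.96 = 0.9219.
Input torque = output torque / (R × η) = 1160.3 / (1.9785 × 0.9219) = 636.15 N·m.

636.2 N·m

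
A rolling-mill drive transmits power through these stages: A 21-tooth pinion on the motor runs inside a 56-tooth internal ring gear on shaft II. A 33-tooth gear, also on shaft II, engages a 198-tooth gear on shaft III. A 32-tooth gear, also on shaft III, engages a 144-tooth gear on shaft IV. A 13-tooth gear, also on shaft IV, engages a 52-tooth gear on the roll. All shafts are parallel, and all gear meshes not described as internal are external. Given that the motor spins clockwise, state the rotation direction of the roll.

counterclockwise

the motor → shaft II: internal mesh, same direction → CW.
shaft II → shaft III: external mesh, 1 reversal → CCW.
shaft III → shaft IV: external mesh, 1 reversal → CW.
shaft IV → the roll: external mesh, 1 reversal → CCW.
3 reversals in total — an odd number — so the roll turns opposite to the motor.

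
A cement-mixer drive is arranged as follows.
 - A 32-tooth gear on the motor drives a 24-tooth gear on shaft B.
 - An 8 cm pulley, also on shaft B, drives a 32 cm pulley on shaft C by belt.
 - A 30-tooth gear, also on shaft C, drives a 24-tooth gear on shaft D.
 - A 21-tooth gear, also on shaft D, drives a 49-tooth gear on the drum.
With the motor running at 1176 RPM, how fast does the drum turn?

the motor → shaft B (gear mesh, 24/32): 1176 ÷ 0.75 = 1568 RPM
shaft B → shaft C (belt, 32/8): 1568 ÷ 4 = 392 RPM
shaft C → shaft D (gear mesh, 24/30): 392 ÷ 0.8 = 490 RPM
shaft D → the drum (gear mesh, 49/21): 490 ÷ 2.3333 = 210 RPM

210 RPM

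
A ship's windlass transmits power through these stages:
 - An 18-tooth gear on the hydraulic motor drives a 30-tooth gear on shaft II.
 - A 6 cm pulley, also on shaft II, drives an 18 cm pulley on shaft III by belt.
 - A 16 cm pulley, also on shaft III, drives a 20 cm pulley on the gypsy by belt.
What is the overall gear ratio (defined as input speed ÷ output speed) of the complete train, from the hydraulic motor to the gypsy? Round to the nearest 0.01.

6.25

Each stage contributes driven/driver: gear mesh 30/18 = 1.6667, belt 18/6 = 3, belt 20/16 = 1.25.
Overall: 1.6667 × 3 × 1.25 = 6.25.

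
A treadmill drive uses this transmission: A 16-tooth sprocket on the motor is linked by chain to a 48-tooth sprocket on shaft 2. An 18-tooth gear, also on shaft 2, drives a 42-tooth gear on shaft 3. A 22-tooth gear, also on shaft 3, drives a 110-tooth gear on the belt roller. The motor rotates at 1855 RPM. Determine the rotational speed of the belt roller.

53 RPM

the motor → shaft 2 (chain, 48/16): 1855 ÷ 3 = 618.33 RPM
shaft 2 → shaft 3 (gear mesh, 42/18): 618.33 ÷ 2.3333 = 265 RPM
shaft 3 → the belt roller (gear mesh, 110/22): 265 ÷ 5 = 53 RPM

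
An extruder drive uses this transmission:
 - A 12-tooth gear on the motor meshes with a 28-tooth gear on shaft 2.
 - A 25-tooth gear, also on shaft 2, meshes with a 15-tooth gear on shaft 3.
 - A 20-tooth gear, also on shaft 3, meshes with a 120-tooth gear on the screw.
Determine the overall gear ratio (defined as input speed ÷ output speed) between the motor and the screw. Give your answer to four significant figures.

8.400

Each stage contributes driven/driver: gear mesh 28/12 = 2.3333, gear mesh 15/25 = 0.6, gear mesh 120/20 = 6.
Overall: 2.3333 × 0.6 × 6 = 8.4.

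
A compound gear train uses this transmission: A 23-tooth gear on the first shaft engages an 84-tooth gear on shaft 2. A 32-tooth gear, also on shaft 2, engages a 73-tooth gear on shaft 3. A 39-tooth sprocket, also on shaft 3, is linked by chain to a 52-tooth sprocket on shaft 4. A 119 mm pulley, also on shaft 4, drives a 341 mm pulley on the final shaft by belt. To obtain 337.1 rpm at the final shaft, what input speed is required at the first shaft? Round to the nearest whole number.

Overall ratio R = 3.6522 × 2.2812 × 1.3333 × 2.8655 = 31.832.
Required input speed = output speed × R = 337.1 × 31.832 = 10731 rpm.

10731 rpm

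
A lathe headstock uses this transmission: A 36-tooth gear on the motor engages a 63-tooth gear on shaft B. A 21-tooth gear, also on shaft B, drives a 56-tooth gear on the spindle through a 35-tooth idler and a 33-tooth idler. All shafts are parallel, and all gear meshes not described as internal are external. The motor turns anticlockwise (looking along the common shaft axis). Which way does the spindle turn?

the motor → shaft B: external mesh, 1 reversal → CW.
shaft B → the spindle: driver → idler → idler → driven is 3 external meshes, 3 reversals → CCW.
4 reversals in total — an even number — so the spindle turns the same way as the motor.

anticlockwise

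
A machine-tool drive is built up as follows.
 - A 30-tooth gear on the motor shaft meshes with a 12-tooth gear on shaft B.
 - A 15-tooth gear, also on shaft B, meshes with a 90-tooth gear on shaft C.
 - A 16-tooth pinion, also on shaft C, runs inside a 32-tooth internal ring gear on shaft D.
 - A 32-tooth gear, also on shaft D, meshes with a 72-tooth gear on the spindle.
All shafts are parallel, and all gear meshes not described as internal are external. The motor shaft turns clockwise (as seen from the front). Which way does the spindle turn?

the motor shaft → shaft B: external mesh, 1 reversal → CCW.
shaft B → shaft C: external mesh, 1 reversal → CW.
shaft C → shaft D: internal mesh, same direction → CW.
shaft D → the spindle: external mesh, 1 reversal → CCW.
3 reversals in total — an odd number — so the spindle turns opposite to the motor shaft.

counterclockwise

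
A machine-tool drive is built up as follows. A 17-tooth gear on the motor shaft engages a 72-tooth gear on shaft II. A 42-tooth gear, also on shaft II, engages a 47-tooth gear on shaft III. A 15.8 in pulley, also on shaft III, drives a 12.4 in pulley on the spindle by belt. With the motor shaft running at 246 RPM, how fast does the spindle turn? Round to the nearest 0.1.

the motor shaft → shaft II (gear mesh, 72/17): 246 ÷ 4.2353 = 58.083 RPM
shaft II → shaft III (gear mesh, 47/42): 58.083 ÷ 1.119 = 51.904 RPM
shaft III → the spindle (belt, 12.4/15.8): 51.904 ÷ 0.78481 = 66.136 RPM

66.1 RPM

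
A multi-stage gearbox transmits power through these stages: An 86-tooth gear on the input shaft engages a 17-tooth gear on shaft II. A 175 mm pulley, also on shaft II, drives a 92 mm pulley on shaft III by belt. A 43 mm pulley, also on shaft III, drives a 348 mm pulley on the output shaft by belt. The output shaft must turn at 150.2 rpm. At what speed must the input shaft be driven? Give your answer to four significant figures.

Overall ratio R = 0.19767 × 0.52571 × 8.093 = 0.84103.
Required input speed = output speed × R = 150.2 × 0.84103 = 126.32 rpm.

126.3 rpm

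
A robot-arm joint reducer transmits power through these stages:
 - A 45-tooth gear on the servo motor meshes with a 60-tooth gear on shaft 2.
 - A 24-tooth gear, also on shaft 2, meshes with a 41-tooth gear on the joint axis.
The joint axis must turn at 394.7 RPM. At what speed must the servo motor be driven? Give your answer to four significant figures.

899.0 RPM

Overall ratio R = 1.3333 × 1.7083 = 2.2778.
Required input speed = output speed × R = 394.7 × 2.2778 = 899.04 RPM.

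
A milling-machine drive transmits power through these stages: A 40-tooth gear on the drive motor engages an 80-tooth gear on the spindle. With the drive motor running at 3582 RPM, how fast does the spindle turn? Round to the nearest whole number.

1791 RPM

the drive motor → the spindle (gear mesh, 80/40): 3582 ÷ 2 = 1791 RPM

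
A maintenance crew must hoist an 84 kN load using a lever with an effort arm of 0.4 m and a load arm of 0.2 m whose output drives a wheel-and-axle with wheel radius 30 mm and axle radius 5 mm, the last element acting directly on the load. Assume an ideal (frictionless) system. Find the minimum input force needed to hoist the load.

Lever MA = effort arm / load arm = 0.4/0.2 = 2.
Wheel-and-axle MA = R/r = 30/5 = 6.
Combined ideal MA = 2 × 6 = 12.
Effort = load / MA = 84 / 12 = 7 kN.

7 kN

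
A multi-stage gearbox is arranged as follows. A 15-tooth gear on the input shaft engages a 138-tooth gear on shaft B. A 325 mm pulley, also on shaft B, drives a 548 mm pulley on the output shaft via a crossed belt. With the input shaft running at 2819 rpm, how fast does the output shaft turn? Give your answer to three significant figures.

gear mesh 138/15 = 9.2 → 2819/9.2 = 306.41 rpm
belt 548/325 = 1.6862 → 306.41/1.6862 = 181.72 rpm

182 rpm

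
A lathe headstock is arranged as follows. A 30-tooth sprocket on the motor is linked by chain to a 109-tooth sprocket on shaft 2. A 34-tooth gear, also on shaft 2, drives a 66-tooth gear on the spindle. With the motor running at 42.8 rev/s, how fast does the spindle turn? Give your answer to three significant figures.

6.07 rev/s

Chain: ratio = 109/30 = 3.6333, so shaft 2 turns at 42.8 / 3.6333 = 11.78 rev/s.
Gear mesh: ratio = 66/34 = 1.9412, so the spindle turns at 11.78 / 1.9412 = 6.0684 rev/s.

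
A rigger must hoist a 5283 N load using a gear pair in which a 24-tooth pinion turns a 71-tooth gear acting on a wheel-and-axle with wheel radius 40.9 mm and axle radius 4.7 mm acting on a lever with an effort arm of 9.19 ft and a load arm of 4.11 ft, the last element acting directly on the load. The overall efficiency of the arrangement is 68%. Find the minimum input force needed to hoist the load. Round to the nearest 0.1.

135.0 N

Gear pair MA = 71/24 = 2.9583.
Wheel-and-axle MA = R/r = 40.9/4.7 = 8.7021.
Lever MA = effort arm / load arm = 9.19/4.11 = 2.236.
Combined ideal MA = 2.9583 × 8.7021 × 2.236 = 57.563.
Actual MA = 57.563 × 0.68 = 39.143.
Effort = load / actual MA = 5283 / 39.143 = 134.97 N.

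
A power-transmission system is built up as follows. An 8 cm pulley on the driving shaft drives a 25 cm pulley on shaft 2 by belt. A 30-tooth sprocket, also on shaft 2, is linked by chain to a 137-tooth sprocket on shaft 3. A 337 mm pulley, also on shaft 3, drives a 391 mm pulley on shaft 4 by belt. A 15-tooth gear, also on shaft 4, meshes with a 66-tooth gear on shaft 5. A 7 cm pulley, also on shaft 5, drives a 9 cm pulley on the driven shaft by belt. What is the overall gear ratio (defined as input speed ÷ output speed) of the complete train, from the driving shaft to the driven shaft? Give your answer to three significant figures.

Each stage contributes driven/driver: belt 25/8 = 3.125, chain 137/30 = 4.5667, belt 391/337 = 1.1602, gear mesh 66/15 = 4.4, belt 9/7 = 1.2857.
Overall: 3.125 × 4.5667 × 1.1602 × 4.4 × 1.2857 = 93.668.

93.7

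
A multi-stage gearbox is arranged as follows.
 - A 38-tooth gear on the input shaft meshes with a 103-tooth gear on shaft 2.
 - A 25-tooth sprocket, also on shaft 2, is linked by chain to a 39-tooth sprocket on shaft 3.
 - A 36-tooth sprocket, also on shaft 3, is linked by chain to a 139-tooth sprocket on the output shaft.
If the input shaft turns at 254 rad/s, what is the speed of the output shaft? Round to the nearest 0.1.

gear mesh 103/38 = 2.7105 → 254/2.7105 = 93.709 rad/s
chain 39/25 = 1.56 → 93.709/1.56 = 60.07 rad/s
chain 139/36 = 3.8611 → 60.07/3.8611 = 15.558 rad/s

15.6 rad/s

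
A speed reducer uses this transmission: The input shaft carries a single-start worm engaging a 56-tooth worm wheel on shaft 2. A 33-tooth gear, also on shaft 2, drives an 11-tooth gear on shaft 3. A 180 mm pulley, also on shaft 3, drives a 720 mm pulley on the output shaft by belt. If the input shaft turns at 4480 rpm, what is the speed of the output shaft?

60 rpm

the input shaft → shaft 2 (worm, 56/1): 4480 ÷ 56 = 80 rpm
shaft 2 → shaft 3 (gear mesh, 11/33): 80 ÷ 0.33333 = 240 rpm
shaft 3 → the output shaft (belt, 720/180): 240 ÷ 4 = 60 rpm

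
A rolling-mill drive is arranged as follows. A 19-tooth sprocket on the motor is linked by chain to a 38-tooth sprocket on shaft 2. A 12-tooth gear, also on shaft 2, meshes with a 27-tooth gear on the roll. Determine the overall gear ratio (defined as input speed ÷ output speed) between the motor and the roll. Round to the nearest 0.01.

4.50

Each stage contributes driven/driver: chain 38/19 = 2, gear mesh 27/12 = 2.25.
Overall: 2 × 2.25 = 4.5.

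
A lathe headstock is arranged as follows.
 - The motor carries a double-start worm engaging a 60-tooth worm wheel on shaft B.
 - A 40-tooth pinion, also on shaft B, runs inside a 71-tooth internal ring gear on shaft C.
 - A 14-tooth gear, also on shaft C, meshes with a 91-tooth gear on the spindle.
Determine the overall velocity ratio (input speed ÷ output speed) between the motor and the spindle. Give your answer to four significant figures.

Each stage contributes driven/driver: worm 60/2 = 30, internal gear 71/40 = 1.775, gear mesh 91/14 = 6.5.
Overall: 30 × 1.775 × 6.5 = 346.12.

346.1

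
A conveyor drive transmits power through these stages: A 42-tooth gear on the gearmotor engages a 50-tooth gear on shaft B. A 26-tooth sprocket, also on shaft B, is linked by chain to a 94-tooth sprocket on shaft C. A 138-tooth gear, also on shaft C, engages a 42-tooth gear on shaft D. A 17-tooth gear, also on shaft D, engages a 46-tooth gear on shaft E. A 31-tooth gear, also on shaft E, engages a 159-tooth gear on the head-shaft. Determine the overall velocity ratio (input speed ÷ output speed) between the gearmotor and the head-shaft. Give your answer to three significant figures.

Each stage contributes driven/driver: gear mesh 50/42 = 1.1905, chain 94/26 = 3.6154, gear mesh 42/138 = 0.30435, gear mesh 46/17 = 2.7059, gear mesh 159/31 = 5.129.
Overall: 1.1905 × 3.6154 × 0.30435 × 2.7059 × 5.129 = 18.18.

18.2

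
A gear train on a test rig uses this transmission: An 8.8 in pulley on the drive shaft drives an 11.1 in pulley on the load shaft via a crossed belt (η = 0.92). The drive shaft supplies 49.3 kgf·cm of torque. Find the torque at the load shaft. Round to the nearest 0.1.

belt 11.1/8.8 = 1.2614 → τ = 49.3·1.2614·0.92 = 57.21 kgf·cm

57.2 kgf·cm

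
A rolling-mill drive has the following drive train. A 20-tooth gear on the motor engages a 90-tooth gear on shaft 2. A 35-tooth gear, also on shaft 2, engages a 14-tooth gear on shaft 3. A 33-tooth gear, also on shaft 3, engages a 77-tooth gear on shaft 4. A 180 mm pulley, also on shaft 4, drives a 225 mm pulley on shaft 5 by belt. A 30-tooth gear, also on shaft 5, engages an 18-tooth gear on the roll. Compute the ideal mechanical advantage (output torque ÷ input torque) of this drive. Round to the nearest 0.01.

3.15

Each stage contributes driven/driver: gear mesh 90/20 = 4.5, gear mesh 14/35 = 0.4, gear mesh 77/33 = 2.3333, belt 225/180 = 1.25, gear mesh 18/30 = 0.6.
Overall: 4.5 × 0.4 × 2.3333 × 1.25 × 0.6 = 3.15.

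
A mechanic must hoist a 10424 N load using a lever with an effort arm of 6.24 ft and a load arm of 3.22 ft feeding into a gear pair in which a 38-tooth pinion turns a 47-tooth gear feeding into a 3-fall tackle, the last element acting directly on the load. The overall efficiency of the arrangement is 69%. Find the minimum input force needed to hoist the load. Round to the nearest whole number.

Lever MA = effort arm / load arm = 6.24/3.22 = 1.9379.
Gear pair MA = 47/38 = 1.2368.
Block-and-tackle MA = number of supporting rope parts = 3.
Combined ideal MA = 1.9379 × 1.2368 × 3 = 7.1906.
Actual MA = 7.1906 × 0.69 = 4.9615.
Effort = load / actual MA = 10424 / 4.9615 = 2101 N.

2101 N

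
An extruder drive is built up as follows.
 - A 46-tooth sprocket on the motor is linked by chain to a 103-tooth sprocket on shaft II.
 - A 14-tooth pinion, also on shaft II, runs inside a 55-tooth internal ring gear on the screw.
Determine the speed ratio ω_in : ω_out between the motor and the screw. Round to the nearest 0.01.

8.80

Each stage contributes driven/driver: chain 103/46 = 2.2391, internal gear 55/14 = 3.9286.
Overall: 2.2391 × 3.9286 = 8.7966.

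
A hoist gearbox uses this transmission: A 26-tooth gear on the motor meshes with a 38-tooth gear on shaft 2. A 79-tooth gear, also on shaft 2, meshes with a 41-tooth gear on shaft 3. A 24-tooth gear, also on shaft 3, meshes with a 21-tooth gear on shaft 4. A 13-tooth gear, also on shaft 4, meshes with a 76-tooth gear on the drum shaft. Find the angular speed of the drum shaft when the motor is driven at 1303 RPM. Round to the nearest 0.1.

gear mesh 38/26 = 1.4615 → 1303/1.4615 = 891.53 RPM
gear mesh 41/79 = 0.51899 → 891.53/0.51899 = 1717.8 RPM
gear mesh 21/24 = 0.875 → 1717.8/0.875 = 1963.2 RPM
gear mesh 76/13 = 5.8462 → 1963.2/5.8462 = 335.81 RPM

335.8 RPM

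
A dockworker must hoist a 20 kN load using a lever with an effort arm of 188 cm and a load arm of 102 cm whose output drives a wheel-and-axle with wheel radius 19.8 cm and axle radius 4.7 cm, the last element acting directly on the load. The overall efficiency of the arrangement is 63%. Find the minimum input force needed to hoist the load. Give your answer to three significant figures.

4.09 kN

Lever MA = effort arm / load arm = 188/102 = 1.8431.
Wheel-and-axle MA = R/r = 19.8/4.7 = 4.2128.
Combined ideal MA = 1.8431 × 4.2128 = 7.7647.
Actual MA = 7.7647 × 0.63 = 4.8918.
Effort = load / actual MA = 20 / 4.8918 = 4.0885 kN.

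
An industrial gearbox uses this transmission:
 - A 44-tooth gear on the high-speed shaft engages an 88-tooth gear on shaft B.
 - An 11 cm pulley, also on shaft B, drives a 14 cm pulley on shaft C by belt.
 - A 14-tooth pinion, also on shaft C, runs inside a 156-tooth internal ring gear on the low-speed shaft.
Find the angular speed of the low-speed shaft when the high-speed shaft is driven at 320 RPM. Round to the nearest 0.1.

11.3 RPM

Gear mesh: ratio = 88/44 = 2, so shaft B turns at 320 / 2 = 160 RPM.
Belt: ratio = 14/11 = 1.2727, so shaft C turns at 160 / 1.2727 = 125.71 RPM.
Internal gear: ratio = 156/14 = 11.143, so the low-speed shaft turns at 125.71 / 11.143 = 11.282 RPM.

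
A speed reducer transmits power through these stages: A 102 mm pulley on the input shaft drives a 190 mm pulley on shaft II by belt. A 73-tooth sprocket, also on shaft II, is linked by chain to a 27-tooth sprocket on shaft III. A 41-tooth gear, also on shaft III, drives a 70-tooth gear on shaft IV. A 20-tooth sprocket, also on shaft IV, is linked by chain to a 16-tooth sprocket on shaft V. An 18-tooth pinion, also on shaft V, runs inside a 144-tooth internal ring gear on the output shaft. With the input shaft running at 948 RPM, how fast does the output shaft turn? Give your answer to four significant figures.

the input shaft → shaft II (belt, 190/102): 948 ÷ 1.8627 = 508.93 RPM
shaft II → shaft III (chain, 27/73): 508.93 ÷ 0.36986 = 1376 RPM
shaft III → shaft IV (gear mesh, 70/41): 1376 ÷ 1.7073 = 805.93 RPM
shaft IV → shaft V (chain, 16/20): 805.93 ÷ 0.8 = 1007.4 RPM
shaft V → the output shaft (internal gear, 144/18): 1007.4 ÷ 8 = 125.93 RPM

125.9 RPM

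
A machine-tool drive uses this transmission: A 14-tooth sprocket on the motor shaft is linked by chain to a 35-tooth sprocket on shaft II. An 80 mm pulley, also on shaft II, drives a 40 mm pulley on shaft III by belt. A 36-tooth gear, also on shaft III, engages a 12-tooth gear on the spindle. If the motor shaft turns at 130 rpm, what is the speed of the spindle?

312 rpm

Chain: ratio = 35/14 = 2.5, so shaft II turns at 130 / 2.5 = 52 rpm.
Belt: ratio = 40/80 = 0.5, so shaft III turns at 52 / 0.5 = 104 rpm.
Gear mesh: ratio = 12/36 = 0.33333, so the spindle turns at 104 / 0.33333 = 312 rpm.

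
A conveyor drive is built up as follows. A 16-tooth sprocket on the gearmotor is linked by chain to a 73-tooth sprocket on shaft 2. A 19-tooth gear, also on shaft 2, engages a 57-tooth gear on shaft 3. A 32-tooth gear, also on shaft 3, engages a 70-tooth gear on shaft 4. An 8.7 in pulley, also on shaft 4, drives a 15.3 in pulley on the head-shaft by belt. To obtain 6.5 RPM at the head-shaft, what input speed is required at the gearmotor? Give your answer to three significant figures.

342 RPM

Overall ratio R = 4.5625 × 3 × 2.1875 × 1.7586 = 52.656.
Required input speed = output speed × R = 6.5 × 52.656 = 342.26 RPM.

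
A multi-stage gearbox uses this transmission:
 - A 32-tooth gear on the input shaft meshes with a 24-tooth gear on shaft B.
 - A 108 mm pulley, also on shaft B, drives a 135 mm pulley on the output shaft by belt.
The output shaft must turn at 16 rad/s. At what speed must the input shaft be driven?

15 rad/s

Overall ratio R = 0.75 × 1.25 = 0.9375.
Required input speed = output speed × R = 16 × 0.9375 = 15 rad/s.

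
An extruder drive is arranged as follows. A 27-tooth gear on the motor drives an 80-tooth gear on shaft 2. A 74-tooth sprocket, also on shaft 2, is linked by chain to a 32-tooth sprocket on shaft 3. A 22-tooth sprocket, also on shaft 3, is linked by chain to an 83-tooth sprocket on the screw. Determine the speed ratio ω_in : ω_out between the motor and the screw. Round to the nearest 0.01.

Each stage contributes driven/driver: gear mesh 80/27 = 2.963, chain 32/74 = 0.43243, chain 83/22 = 3.7727.
Overall: 2.963 × 0.43243 × 3.7727 = 4.8339.

4.83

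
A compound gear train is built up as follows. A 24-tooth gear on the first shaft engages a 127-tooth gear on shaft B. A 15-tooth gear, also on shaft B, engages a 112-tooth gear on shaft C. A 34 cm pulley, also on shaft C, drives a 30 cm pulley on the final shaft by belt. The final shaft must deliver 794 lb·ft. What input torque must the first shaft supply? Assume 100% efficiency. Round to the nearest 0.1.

Overall ratio R = 5.2917 × 7.4667 × 0.88235 = 34.863.
Input torque = output torque / R = 794 / 34.863 = 22.775 lb·ft.

22.8 lb·ft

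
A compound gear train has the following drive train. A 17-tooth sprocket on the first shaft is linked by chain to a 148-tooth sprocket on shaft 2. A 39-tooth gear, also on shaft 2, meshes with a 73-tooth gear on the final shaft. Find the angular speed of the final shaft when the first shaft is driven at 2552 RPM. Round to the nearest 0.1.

Chain: ratio = 148/17 = 8.7059, so shaft 2 turns at 2552 / 8.7059 = 293.14 RPM.
Gear mesh: ratio = 73/39 = 1.8718, so the final shaft turns at 293.14 / 1.8718 = 156.61 RPM.

156.6 RPM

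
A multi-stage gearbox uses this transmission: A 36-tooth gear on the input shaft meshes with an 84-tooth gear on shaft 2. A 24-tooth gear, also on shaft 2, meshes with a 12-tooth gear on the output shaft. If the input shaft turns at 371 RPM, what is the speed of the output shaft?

318 RPM

Gear mesh: ratio = 84/36 = 2.3333, so shaft 2 turns at 371 / 2.3333 = 159 RPM.
Gear mesh: ratio = 12/24 = 0.5, so the output shaft turns at 159 / 0.5 = 318 RPM.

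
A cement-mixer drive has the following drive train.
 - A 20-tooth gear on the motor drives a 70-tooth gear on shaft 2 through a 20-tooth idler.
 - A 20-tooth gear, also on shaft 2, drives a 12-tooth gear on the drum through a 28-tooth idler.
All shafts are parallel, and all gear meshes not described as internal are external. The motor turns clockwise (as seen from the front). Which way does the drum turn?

the motor → shaft 2: driver → idler → driven is 2 external meshes, 2 reversals → CW.
shaft 2 → the drum: driver → idler → driven is 2 external meshes, 2 reversals → CW.
4 reversals in total — an even number — so the drum turns the same way as the motor.

clockwise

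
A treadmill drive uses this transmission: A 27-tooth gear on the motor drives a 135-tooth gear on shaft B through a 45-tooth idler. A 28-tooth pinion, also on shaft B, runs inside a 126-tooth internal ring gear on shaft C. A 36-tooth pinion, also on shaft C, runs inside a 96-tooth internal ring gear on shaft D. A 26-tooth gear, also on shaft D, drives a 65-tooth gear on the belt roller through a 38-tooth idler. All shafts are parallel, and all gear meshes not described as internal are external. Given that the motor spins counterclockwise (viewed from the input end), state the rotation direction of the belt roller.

the motor → shaft B: driver → idler → driven is 2 external meshes, 2 reversals → CCW.
shaft B → shaft C: internal mesh, same direction → CCW.
shaft C → shaft D: internal mesh, same direction → CCW.
shaft D → the belt roller: driver → idler → driven is 2 external meshes, 2 reversals → CCW.
4 reversals in total — an even number — so the belt roller turns the same way as the motor.

counterclockwise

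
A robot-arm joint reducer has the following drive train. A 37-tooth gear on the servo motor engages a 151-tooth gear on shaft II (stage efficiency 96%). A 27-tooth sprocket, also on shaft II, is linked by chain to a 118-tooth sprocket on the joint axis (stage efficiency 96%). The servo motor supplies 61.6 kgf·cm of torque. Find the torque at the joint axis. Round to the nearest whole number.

1013 kgf·cm

gear mesh 151/37 = 4.0811 → τ = 61.6·4.0811·0.96 = 241.34 kgf·cm
chain 118/27 = 4.3704 → τ = 241.34·4.3704·0.96 = 1012.6 kgf·cm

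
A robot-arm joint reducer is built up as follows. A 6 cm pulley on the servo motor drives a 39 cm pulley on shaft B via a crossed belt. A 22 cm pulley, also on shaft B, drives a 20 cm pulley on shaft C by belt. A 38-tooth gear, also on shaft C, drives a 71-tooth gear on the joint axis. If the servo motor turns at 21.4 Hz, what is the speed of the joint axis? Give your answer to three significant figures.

the servo motor → shaft B (belt, 39/6): 21.4 ÷ 6.5 = 3.2923 Hz
shaft B → shaft C (belt, 20/22): 3.2923 ÷ 0.90909 = 3.6215 Hz
shaft C → the joint axis (gear mesh, 71/38): 3.6215 ÷ 1.8684 = 1.9383 Hz

1.94 Hz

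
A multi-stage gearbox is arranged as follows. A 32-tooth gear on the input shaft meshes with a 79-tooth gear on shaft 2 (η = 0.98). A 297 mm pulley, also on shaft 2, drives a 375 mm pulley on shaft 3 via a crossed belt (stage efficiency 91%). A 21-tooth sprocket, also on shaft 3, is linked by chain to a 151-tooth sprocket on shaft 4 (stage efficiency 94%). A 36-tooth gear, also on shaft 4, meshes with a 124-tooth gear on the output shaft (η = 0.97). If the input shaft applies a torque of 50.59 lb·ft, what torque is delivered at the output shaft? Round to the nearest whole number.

After the gear mesh (79/32): 50.59 × 2.4688 × 0.98 = 122.4 lb·ft
After the belt (375/297): 122.4 × 1.2626 × 0.91 = 140.63 lb·ft
After the chain (151/21): 140.63 × 7.1905 × 0.94 = 950.54 lb·ft
After the gear mesh (124/36): 950.54 × 3.4444 × 0.97 = 3175.9 lb·ft

3176 lb·ft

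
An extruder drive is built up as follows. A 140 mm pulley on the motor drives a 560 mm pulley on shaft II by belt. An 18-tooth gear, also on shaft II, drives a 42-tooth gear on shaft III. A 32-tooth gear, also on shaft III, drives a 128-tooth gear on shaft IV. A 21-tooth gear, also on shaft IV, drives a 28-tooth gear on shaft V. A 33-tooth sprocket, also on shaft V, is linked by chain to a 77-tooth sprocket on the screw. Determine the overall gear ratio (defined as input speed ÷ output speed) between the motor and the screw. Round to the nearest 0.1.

116.1

Each stage contributes driven/driver: belt 560/140 = 4, gear mesh 42/18 = 2.3333, gear mesh 128/32 = 4, gear mesh 28/21 = 1.3333, chain 77/33 = 2.3333.
Overall: 4 × 2.3333 × 4 × 1.3333 × 2.3333 = 116.15.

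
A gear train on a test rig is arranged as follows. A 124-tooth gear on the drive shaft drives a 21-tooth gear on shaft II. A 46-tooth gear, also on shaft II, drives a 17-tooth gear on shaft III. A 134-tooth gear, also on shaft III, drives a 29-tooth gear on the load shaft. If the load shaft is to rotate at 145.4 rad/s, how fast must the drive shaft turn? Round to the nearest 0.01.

Overall ratio R = 0.16935 × 0.36957 × 0.21642 = 0.013545.
Required input speed = output speed × R = 145.4 × 0.013545 = 1.9695 rad/s.

1.97 rad/s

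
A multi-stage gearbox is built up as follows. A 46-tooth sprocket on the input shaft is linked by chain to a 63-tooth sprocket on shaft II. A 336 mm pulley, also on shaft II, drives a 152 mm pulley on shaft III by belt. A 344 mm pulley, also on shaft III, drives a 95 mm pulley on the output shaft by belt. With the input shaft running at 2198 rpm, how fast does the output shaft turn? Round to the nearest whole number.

12846 rpm

Chain: ratio = 63/46 = 1.3696, so shaft II turns at 2198 / 1.3696 = 1604.9 rpm.
Belt: ratio = 152/336 = 0.45238, so shaft III turns at 1604.9 / 0.45238 = 3547.6 rpm.
Belt: ratio = 95/344 = 0.27616, so the output shaft turns at 3547.6 / 0.27616 = 12846 rpm.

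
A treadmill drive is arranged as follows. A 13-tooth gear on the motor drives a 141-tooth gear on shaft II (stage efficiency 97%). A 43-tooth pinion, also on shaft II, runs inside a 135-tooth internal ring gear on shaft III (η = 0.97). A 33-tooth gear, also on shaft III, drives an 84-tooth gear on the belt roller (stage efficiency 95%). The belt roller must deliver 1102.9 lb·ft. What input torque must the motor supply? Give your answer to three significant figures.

14.2 lb·ft

Overall ratio R = 10.846 × 3.1395 × 2.5455 = 86.678; overall efficiency η = 0.97 × 0.97 × 0.95 = 0.8939.
Input torque = output torque / (R × η) = 1102.9 / (86.678 × 0.8939) = 14.235 lb·ft.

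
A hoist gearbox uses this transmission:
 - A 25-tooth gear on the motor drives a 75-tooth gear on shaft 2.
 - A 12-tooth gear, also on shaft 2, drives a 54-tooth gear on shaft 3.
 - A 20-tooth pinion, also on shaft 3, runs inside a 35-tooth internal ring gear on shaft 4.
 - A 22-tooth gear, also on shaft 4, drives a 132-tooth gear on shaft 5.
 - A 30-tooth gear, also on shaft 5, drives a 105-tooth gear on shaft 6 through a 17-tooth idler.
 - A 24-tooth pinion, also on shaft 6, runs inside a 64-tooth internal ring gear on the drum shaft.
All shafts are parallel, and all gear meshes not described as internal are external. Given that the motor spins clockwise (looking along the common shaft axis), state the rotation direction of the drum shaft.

counterclockwise

the motor → shaft 2: external mesh, 1 reversal → CCW.
shaft 2 → shaft 3: external mesh, 1 reversal → CW.
shaft 3 → shaft 4: internal mesh, same direction → CW.
shaft 4 → shaft 5: external mesh, 1 reversal → CCW.
shaft 5 → shaft 6: driver → idler → driven is 2 external meshes, 2 reversals → CCW.
shaft 6 → the drum shaft: internal mesh, same direction → CCW.
5 reversals in total — an odd number — so the drum shaft turns opposite to the motor.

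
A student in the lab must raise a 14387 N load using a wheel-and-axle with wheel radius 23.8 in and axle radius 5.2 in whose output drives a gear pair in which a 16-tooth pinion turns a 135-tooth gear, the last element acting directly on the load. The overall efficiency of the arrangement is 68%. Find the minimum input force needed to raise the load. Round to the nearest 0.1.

547.9 N

Wheel-and-axle MA = R/r = 23.8/5.2 = 4.5769.
Gear pair MA = 135/16 = 8.4375.
Combined ideal MA = 4.5769 × 8.4375 = 38.618.
Actual MA = 38.618 × 0.68 = 26.26.
Effort = load / actual MA = 14387 / 26.26 = 547.87 N.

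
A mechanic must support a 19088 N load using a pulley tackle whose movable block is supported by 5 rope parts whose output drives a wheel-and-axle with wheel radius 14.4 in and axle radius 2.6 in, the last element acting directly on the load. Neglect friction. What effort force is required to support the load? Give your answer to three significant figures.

689 N

Block-and-tackle MA = number of supporting rope parts = 5.
Wheel-and-axle MA = R/r = 14.4/2.6 = 5.5385.
Combined ideal MA = 5 × 5.5385 = 27.692.
Effort = load / MA = 19088 / 27.692 = 689.29 N.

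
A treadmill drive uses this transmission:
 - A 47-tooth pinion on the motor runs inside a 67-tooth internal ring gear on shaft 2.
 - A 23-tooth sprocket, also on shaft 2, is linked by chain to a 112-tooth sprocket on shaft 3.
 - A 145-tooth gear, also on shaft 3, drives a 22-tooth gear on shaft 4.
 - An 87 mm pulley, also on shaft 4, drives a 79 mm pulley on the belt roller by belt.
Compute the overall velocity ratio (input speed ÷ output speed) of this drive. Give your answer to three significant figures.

Each stage contributes driven/driver: internal gear 67/47 = 1.4255, chain 112/23 = 4.8696, gear mesh 22/145 = 0.15172, belt 79/87 = 0.90805.
Overall: 1.4255 × 4.8696 × 0.15172 × 0.90805 = 0.95638.

0.956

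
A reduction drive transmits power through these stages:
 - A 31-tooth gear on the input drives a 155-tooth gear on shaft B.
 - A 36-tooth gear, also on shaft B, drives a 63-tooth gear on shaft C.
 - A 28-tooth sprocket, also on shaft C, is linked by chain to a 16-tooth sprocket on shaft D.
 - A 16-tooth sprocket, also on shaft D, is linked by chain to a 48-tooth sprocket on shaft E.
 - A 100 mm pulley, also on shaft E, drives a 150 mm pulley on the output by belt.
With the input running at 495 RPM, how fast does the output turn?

Gear mesh: ratio = 155/31 = 5, so shaft B turns at 495 / 5 = 99 RPM.
Gear mesh: ratio = 63/36 = 1.75, so shaft C turns at 99 / 1.75 = 56.571 RPM.
Chain: ratio = 16/28 = 0.57143, so shaft D turns at 56.571 / 0.57143 = 99 RPM.
Chain: ratio = 48/16 = 3, so shaft E turns at 99 / 3 = 33 RPM.
Belt: ratio = 150/100 = 1.5, so the output turns at 33 / 1.5 = 22 RPM.

22 RPM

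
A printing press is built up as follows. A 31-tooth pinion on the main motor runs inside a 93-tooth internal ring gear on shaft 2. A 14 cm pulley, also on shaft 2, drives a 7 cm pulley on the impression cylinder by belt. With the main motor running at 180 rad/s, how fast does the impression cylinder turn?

120 rad/s

Internal gear: ratio = 93/31 = 3, so shaft 2 turns at 180 / 3 = 60 rad/s.
Belt: ratio = 7/14 = 0.5, so the impression cylinder turns at 60 / 0.5 = 120 rad/s.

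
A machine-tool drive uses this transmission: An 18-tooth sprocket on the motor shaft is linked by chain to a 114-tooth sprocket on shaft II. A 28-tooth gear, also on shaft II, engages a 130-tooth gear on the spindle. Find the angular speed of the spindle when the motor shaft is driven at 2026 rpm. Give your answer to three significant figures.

68.9 rpm

Chain: ratio = 114/18 = 6.3333, so shaft II turns at 2026 / 6.3333 = 319.89 rpm.
Gear mesh: ratio = 130/28 = 4.6429, so the spindle turns at 319.89 / 4.6429 = 68.9 rpm.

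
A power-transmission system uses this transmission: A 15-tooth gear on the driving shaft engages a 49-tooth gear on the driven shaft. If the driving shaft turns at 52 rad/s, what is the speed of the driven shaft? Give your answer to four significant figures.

the driving shaft → the driven shaft (gear mesh, 49/15): 52 ÷ 3.2667 = 15.918 rad/s

15.92 rad/s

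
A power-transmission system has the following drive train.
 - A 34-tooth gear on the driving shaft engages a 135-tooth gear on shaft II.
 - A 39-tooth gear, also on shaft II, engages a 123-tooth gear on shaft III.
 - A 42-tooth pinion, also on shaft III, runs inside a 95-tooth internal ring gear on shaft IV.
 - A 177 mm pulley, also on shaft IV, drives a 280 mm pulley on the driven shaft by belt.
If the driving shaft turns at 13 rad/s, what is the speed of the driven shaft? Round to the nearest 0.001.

gear mesh 135/34 = 3.9706 → 13/3.9706 = 3.2741 rad/s
gear mesh 123/39 = 3.1538 → 3.2741/3.1538 = 1.0381 rad/s
internal gear 95/42 = 2.2619 → 1.0381/2.2619 = 0.45896 rad/s
belt 280/177 = 1.5819 → 0.45896/1.5819 = 0.29013 rad/s

0.290 rad/s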